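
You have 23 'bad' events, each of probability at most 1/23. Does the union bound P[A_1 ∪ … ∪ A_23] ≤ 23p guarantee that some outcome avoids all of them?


Union bound: P[∪_{i=1}^{23} A_i] ≤ Σ_i P[A_i] ≤ 23·p = 23·(1/23) = 1.
Numerically: 1 ≈ 1.00000.
Is 1 < 1? NO.
Since the bound 1 is ≥ 1, the union bound is uninformative here; it does NOT by itself certify existence.

23·p = 1 ≈ 1.00000; existence NOT certified by the union bound.


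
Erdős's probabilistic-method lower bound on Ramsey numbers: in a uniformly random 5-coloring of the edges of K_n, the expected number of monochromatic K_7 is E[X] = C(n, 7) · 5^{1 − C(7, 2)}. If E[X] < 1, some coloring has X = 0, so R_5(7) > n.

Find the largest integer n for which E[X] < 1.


We need C(n, 7) · 5^{1 − 21} < 1, i.e. C(n, 7) < 5^{21 − 1} = 95367431640625.
Check values of n near the boundary:
  n = 335: C(335, 7) = 88202498238195; 88202498238195 < 95367431640625? YES
  n = 336: C(336, 7) = 90079147136880; 90079147136880 < 95367431640625? YES
  n = 337: C(337, 7) = 91989916924632; 91989916924632 < 95367431640625? YES
  n = 338: C(338, 7) = 93935323022736; 93935323022736 < 95367431640625? YES
  n = 339: C(339, 7) = 95915887062372; 95915887062372 < 95367431640625? NO
  n = 340: C(340, 7) = 97932136940560; 97932136940560 < 95367431640625? NO
The largest n with C(n, 7) < 95367431640625 is n = 338 (where E[X] = 93935323022736/95367431640625 ≈ 0.984983). Hence R_5(7) > 338, i.e. R_5(7) ≥ 339.

Largest n = 338; hence R_5(7) > 338.


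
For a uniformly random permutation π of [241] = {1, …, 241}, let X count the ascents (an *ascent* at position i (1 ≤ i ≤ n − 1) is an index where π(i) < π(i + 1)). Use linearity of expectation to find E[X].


Write X = Σ X_I over i = 1, …, 240, with X_I the indicator of one ascent.
There are 240 indicators.
For each fixed i, the pair (π(i), π(i+1)) is a uniformly random ordered pair of distinct values from {1, …, 241}; by symmetry P[π(i) < π(i+1)] = 1/2.
By linearity: E[X] = 240 · (1/2) = (241 − 1) · (1/2) = 120 ≈ 120.0000.

E[X] = 120 = 120.0000.


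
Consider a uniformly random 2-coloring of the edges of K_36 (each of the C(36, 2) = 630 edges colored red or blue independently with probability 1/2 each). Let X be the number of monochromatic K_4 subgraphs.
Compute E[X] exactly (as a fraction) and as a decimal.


Let X = Σ_S X_S over the C(36, 4) = 58905 subsets S of size 4, where X_S = 1 if the K_4 on S is monochromatic.
For a fixed S, the K_4 on S has C(4, 2) = 6 edges. P[all 6 edges red] = (1/2)^6, and likewise for blue, so P[monochromatic] = 2·(1/2)^6 = 2^{1 − 6} = 1/32.
By linearity: E[X] = C(36, 4) · 2^{1 − 6} = 58905 · 1/32 = 58905/32.
Numerically: E[X] ≈ 1840.781250.

E[X] = C(36,4)·2^(1−C(4,2)) = 58905/32 ≈ 1840.781250.


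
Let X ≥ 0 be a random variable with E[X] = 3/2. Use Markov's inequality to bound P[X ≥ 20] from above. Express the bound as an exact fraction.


μ = E[X] = 3/2, a = 20.
Markov: P[X ≥ 20] ≤ μ/a = (3/2)/20 = 3/40.
Numerically: ≈ 0.075000.
(Since a = 20 > μ = 1.500000, the bound 3/40 is < 1 and informative.)

P[X ≥ 20] ≤ 3/40 ≈ 0.075000.


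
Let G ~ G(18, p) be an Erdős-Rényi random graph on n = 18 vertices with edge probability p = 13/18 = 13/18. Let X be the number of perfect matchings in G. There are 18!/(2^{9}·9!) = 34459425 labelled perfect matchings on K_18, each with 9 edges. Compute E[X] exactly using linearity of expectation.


K_18 has 18!/(2^{9}·9!) = 34459425 labelled perfect matchings.
For each such perfect matching H, let X_H = 1 if all 9 edges of H are present in G. Then P[X_H = 1] = p^{9} = (13/18)^{9} = 10604499373/198359290368.
Summing the indicators: E[X] = Σ_H E[X_H] = 34459425 · p^{9} = 34459425 · 10604499373/198359290368 = 4511419145758525/2448880128.
Numerically: E[X] ≈ 1.842e+06.

E[X] = 34459425 · (13/18)^{9} = 4511419145758525/2448880128 ≈ 1.842e+06.


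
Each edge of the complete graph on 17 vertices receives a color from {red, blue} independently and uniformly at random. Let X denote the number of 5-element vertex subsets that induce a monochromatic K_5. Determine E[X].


Let X = Σ_S X_S over the C(17, 5) = 6188 subsets S of size 5, where X_S = 1 if the K_5 on S is monochromatic.
For a fixed S, the K_5 on S has C(5, 2) = 10 edges. P[all 10 edges red] = (1/2)^10, and likewise for blue, so P[monochromatic] = 2·(1/2)^10 = 2^{1 − 10} = 1/512.
By linearity of expectation: E[X] = C(17, 5) · 2^{1 − 10} = 6188 · 1/512 = 1547/128.
Numerically: E[X] ≈ 12.0859.

E[X] = C(17,5)·2^(1−C(5,2)) = 1547/128 ≈ 12.0859.


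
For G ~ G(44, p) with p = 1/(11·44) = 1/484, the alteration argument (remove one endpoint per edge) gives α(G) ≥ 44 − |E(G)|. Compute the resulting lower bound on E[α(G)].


E[|E(G)|] = C(44, 2)·p = 946 · (1/484) = 43/22.
E[α(G)] ≥ n − E[|E(G)|] = 44 − 43/22 = 925/22.
Numerically: ≈ 42.045455.
(This is only a lower bound; the true E[α(G)] may be larger.)

E[α(G)] ≥ 925/22 ≈ 42.045455.


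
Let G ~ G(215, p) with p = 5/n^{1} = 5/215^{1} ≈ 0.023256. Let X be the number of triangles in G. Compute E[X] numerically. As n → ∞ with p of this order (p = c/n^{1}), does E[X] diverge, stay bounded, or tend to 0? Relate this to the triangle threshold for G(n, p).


Number of potential triangles: C(215, 3) = 1633355.
Each occurs with probability p³ ≈ (0.023256)³ ≈ 1.2577509e-05.
By linearity: E[X] = C(215, 3)·p³ ≈ 1633355 · 1.2577509e-05 ≈ 20.54354.
Here α = 1, so p = 5/n is exactly at the triangle threshold p ~ 1/n. Asymptotically E[X] → c³/6 = 5³/6 = 125/6 ≈ 20.83333, a bounded constant. In this regime the triangle count is asymptotically Poisson(c³/6).

E[X] ≈ 20.54354; in regime p = Θ(1/n^{1}) E[X] stays bounded (at the triangle threshold p ~ 1/n).


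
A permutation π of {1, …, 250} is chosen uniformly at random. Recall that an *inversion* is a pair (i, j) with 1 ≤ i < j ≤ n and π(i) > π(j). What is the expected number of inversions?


Write X = Σ X_I over the C(250, 2) = 31125 pairs i < j, with X_I the indicator of one inversion.
There are 31125 indicators.
For each fixed pair i < j, the values π(i) and π(j) are two distinct elements of {1, …, 250} in uniformly random order; by symmetry P[π(i) > π(j)] = 1/2.
By linearity: E[X] = 31125 · (1/2) = C(250, 2) · (1/2) = 31125/2 = 31125/2 ≈ 15562.500.

E[X] = 31125/2 = 15562.500.


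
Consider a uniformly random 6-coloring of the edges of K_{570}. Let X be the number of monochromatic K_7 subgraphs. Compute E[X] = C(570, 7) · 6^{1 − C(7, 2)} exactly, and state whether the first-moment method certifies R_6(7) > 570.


E[X] = C(570, 7) · 6^{1 − 21} = 3737936877831720 · 6^{−20} = 3737936877831720/3656158440062976.
As a reduced fraction: E[X] = 5768421107765/5642219814912 ≈ 1.022.
Is E[X] < 1? NO.
Since E[X] ≥ 1, the first-moment bound is inconclusive at n = 570; it does NOT by itself certify R_6(7) > 570.

E[X] = 5768421107765/5642219814912 ≈ 1.022; E[X] ≥ 1; first-moment method inconclusive here.


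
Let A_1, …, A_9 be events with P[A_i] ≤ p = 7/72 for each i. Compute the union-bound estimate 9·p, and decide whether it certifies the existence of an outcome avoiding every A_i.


Union bound: P[∪_{i=1}^{9} A_i] ≤ Σ_i P[A_i] ≤ 9·p = 9·(7/72) = 7/8.
Numerically: 7/8 ≈ 0.875000.
Is 7/8 < 1? YES.
Since P[∪ A_i] ≤ 7/8 < 1, the complement has P[∩ A_i^c] ≥ 1 − 7/8 = 1/8 > 0, so some outcome avoids every A_i.

9·p = 7/8 ≈ 0.875000; existence CERTIFIED by the union bound.


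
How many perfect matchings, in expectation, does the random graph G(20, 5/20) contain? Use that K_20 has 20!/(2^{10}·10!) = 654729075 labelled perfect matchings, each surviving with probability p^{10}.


K_20 has 20!/(2^{10}·10!) = 654729075 labelled perfect matchings.
For each such perfect matching H, let X_H = 1 if all 10 edges of H are present in G. Then P[X_H = 1] = p^{10} = (1/4)^{10} = 1/1048576.
By linearity of expectation: E[X] = Σ_H E[X_H] = 654729075 · p^{10} = 654729075 · 1/1048576 = 654729075/1048576.
Numerically: E[X] ≈ 624.4.

E[X] = 654729075 · (1/4)^{10} = 654729075/1048576 ≈ 624.4.


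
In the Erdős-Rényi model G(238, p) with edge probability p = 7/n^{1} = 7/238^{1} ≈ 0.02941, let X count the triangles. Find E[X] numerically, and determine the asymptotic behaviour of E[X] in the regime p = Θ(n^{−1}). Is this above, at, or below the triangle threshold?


Number of potential triangles: C(238, 3) = 2218636.
Each occurs with probability p³ ≈ (0.02941)³ ≈ 2.544270e-05.
By linearity: E[X] = C(238, 3)·p³ ≈ 2218636 · 2.544270e-05 ≈ 56.4481.
Here α = 1, so p = 7/n is exactly at the triangle threshold p ~ 1/n. Asymptotically E[X] → c³/6 = 7³/6 = 343/6 ≈ 57.1667, a bounded constant. In this regime the triangle count is asymptotically Poisson(c³/6).

E[X] ≈ 56.4481; in regime p = Θ(1/n^{1}) E[X] stays bounded (at the triangle threshold p ~ 1/n).


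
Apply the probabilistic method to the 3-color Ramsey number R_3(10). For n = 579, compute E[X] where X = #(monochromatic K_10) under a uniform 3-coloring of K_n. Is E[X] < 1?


E[X] = C(579, 10) · 3^{1 − 45} = 1079152988140386124680 · 3^{−44} = 1079152988140386124680/984770902183611232881.
As a reduced fraction: E[X] = 359717662713462041560/328256967394537077627 ≈ 1.0958.
Is E[X] < 1? NO.
Since E[X] ≥ 1, the first-moment bound is inconclusive at n = 579; it does NOT by itself certify R_3(10) > 579.

E[X] = 359717662713462041560/328256967394537077627 ≈ 1.0958; E[X] ≥ 1; first-moment method inconclusive here.


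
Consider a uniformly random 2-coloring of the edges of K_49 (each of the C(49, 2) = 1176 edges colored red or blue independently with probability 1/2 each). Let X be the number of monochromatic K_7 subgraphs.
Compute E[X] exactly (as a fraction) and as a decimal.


Let X = Σ_S X_S over the C(49, 7) = 85900584 subsets S of size 7, where X_S = 1 if the K_7 on S is monochromatic.
For a fixed S, the K_7 on S has C(7, 2) = 21 edges. P[all 21 edges red] = (1/2)^21, and likewise for blue, so P[monochromatic] = 2·(1/2)^21 = 2^{1 − 21} = 1/1048576.
Summing: E[X] = C(49, 7) · 2^{1 − 21} = 85900584 · 1/1048576 = 10737573/131072.
Numerically: E[X] ≈ 81.92118.

E[X] = C(49,7)·2^(1−C(7,2)) = 10737573/131072 ≈ 81.92118.


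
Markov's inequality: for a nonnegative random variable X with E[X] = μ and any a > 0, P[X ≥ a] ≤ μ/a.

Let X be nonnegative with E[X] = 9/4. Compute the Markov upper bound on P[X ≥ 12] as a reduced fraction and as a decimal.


μ = E[X] = 9/4, a = 12.
Markov: P[X ≥ 12] ≤ μ/a = (9/4)/12 = 3/16.
Numerically: ≈ 0.1875.
(Since a = 12 > μ = 2.2500, the bound 3/16 is < 1 and informative.)

P[X ≥ 12] ≤ 3/16 ≈ 0.1875.


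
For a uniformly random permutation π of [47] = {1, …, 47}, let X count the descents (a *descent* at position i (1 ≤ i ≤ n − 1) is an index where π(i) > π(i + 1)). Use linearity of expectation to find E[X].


Write X = Σ X_I over i = 1, …, 46, with X_I the indicator of one descent.
There are 46 indicators.
For each fixed i, the pair (π(i), π(i+1)) is a uniformly random ordered pair of distinct values from {1, …, 47}; by symmetry P[π(i) > π(i+1)] = 1/2.
By linearity: E[X] = 46 · (1/2) = (47 − 1) · (1/2) = 23 ≈ 23.00000.

E[X] = 23 = 23.00000.


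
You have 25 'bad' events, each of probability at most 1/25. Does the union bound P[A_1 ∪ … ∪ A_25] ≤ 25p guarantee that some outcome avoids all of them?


Union bound: P[∪_{i=1}^{25} A_i] ≤ Σ_i P[A_i] ≤ 25·p = 25·(1/25) = 1.
Numerically: 1 ≈ 1.000000.
Is 1 < 1? NO.
Since the bound 1 is ≥ 1, the union bound is uninformative here; it does NOT by itself certify existence.

25·p = 1 ≈ 1.000000; existence NOT certified by the union bound.


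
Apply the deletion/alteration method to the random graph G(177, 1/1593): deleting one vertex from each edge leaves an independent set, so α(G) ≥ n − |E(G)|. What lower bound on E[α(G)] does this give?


E[|E(G)|] = C(177, 2)·p = 15576 · (1/1593) = 88/9.
E[α(G)] ≥ n − E[|E(G)|] = 177 − 88/9 = 1505/9.
Numerically: ≈ 167.222222.
(This is only a lower bound; the true E[α(G)] may be larger.)

E[α(G)] ≥ 1505/9 ≈ 167.222222.


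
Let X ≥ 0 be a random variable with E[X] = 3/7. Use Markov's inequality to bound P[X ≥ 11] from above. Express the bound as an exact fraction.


μ = E[X] = 3/7, a = 11.
Markov: P[X ≥ 11] ≤ μ/a = (3/7)/11 = 3/77.
Numerically: ≈ 0.038961.
(Since a = 11 > μ = 0.428571, the bound 3/77 is < 1 and informative.)

P[X ≥ 11] ≤ 3/77 ≈ 0.038961.


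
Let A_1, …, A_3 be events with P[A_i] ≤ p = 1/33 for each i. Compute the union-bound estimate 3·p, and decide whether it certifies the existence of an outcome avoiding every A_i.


Union bound: P[∪_{i=1}^{3} A_i] ≤ Σ_i P[A_i] ≤ 3·p = 3·(1/33) = 1/11.
Numerically: 1/11 ≈ 0.091.
Is 1/11 < 1? YES.
Since P[∪ A_i] ≤ 1/11 < 1, the complement has P[∩ A_i^c] ≥ 1 − 1/11 = 10/11 > 0, so some outcome avoids every A_i.

3·p = 1/11 ≈ 0.091; existence CERTIFIED by the union bound.


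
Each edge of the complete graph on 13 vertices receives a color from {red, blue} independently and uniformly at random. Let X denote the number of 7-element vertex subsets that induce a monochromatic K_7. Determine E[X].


Let X = Σ_S X_S over the C(13, 7) = 1716 subsets S of size 7, where X_S = 1 if the K_7 on S is monochromatic.
For a fixed S, the K_7 on S has C(7, 2) = 21 edges. P[all 21 edges red] = (1/2)^21, and likewise for blue, so P[monochromatic] = 2·(1/2)^21 = 2^{1 − 21} = 1/1048576.
By linearity: E[X] = C(13, 7) · 2^{1 − 21} = 1716 · 1/1048576 = 429/262144.
Numerically: E[X] ≈ 0.00164.

E[X] = C(13,7)·2^(1−C(7,2)) = 429/262144 ≈ 0.00164.


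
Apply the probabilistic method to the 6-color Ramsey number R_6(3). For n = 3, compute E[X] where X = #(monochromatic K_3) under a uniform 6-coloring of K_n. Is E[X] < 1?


E[X] = C(3, 3) · 6^{1 − 3} = 1 · 6^{−2} = 1/36.
As a reduced fraction: E[X] = 1/36 ≈ 0.0278.
Is E[X] < 1? YES.
Since E[X] < 1, there exists a 6-coloring of K_{3} with no monochromatic K_3; hence R_6(3) > 3.

E[X] = 1/36 ≈ 0.0278; E[X] < 1, so R_6(3) > 3.


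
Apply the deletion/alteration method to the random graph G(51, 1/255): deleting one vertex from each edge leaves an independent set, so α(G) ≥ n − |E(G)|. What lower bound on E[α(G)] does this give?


E[|E(G)|] = C(51, 2)·p = 1275 · (1/255) = 5.
E[α(G)] ≥ n − E[|E(G)|] = 51 − 5 = 46.
Numerically: ≈ 46.00000.
(This is only a lower bound; the true E[α(G)] may be larger.)

E[α(G)] ≥ 46 ≈ 46.00000.


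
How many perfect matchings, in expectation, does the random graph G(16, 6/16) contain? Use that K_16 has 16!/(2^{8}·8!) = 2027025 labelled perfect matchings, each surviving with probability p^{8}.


K_16 has 16!/(2^{8}·8!) = 2027025 labelled perfect matchings.
For each such perfect matching H, let X_H = 1 if all 8 edges of H are present in G. Then P[X_H = 1] = p^{8} = (3/8)^{8} = 6561/16777216.
By linearity: E[X] = Σ_H E[X_H] = 2027025 · p^{8} = 2027025 · 6561/16777216 = 13299311025/16777216.
Numerically: E[X] ≈ 792.7.

E[X] = 2027025 · (3/8)^{8} = 13299311025/16777216 ≈ 792.7.


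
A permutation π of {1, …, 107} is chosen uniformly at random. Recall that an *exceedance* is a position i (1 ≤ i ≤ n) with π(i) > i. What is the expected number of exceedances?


Write X = Σ_{i=1}^{107} X_i, where X_i = 1_{π(i) > i}.
For each fixed i, π(i) is uniform over {1, …, 107} (marginal of a uniform permutation), so P[π(i) > i] = (n − i)/n. Summing: Σ_{i=1}^{107} (n − i)/n = (0 + 1 + … + 106)/107 = 107(107 − 1)/(2·107) = (107 − 1)/2.
Hence E[X] = Σ_{i=1}^{107} (107 − i)/107 = 53 ≈ 53.000.

E[X] = 53 = 53.000.


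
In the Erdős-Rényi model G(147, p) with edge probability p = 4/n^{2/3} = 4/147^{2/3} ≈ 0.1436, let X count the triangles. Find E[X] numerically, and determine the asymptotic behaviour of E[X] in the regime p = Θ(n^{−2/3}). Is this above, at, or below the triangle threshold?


Number of potential triangles: C(147, 3) = 518665.
Each occurs with probability p³ ≈ (0.1436)³ ≈ 2.961729e-03.
By linearity: E[X] = C(147, 3)·p³ ≈ 518665 · 2.961729e-03 ≈ 1536.1451.
Since α = 2/3 < 1, p = c/n^{2/3} ≫ 1/n is above the triangle threshold p ~ 1/n. Asymptotically E[X] ~ (c³/6)·n^{3(1−α)} = (4³/6)·n^{1} → ∞; triangles are abundant w.h.p.

E[X] ≈ 1536.1451; in regime p = Θ(1/n^{2/3}) E[X] diverges (above the triangle threshold p ~ 1/n).


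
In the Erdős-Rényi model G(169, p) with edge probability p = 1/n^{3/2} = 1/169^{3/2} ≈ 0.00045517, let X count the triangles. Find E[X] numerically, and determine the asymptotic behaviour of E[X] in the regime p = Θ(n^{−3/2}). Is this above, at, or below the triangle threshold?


Number of potential triangles: C(169, 3) = 790244.
Each occurs with probability p³ ≈ (0.00045517)³ ≈ 9.4299595e-11.
By linearity: E[X] = C(169, 3)·p³ ≈ 790244 · 9.4299595e-11 ≈ 0.00007.
Since α = 3/2 > 1, p = c/n^{3/2} = o(1/n) is below the triangle threshold p ~ 1/n. Asymptotically E[X] ~ (c³/6)·n^{3(1−α)} = (1³/6)·n^{-1.5} → 0, so by Markov's inequality G has no triangles w.h.p.

E[X] ≈ 0.00007; in regime p = Θ(1/n^{3/2}) E[X] tends to 0 (below the triangle threshold p ~ 1/n).


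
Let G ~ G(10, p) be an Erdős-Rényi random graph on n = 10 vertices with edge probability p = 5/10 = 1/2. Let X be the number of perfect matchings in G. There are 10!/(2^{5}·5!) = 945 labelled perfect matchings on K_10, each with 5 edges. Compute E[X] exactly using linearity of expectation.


K_10 has 10!/(2^{5}·5!) = 945 labelled perfect matchings.
For each such perfect matching H, let X_H = 1 if all 5 edges of H are present in G. Then P[X_H = 1] = p^{5} = (1/2)^{5} = 1/32.
Summing the indicators: E[X] = Σ_H E[X_H] = 945 · p^{5} = 945 · 1/32 = 945/32.
Numerically: E[X] ≈ 29.5.

E[X] = 945 · (1/2)^{5} = 945/32 ≈ 29.5.


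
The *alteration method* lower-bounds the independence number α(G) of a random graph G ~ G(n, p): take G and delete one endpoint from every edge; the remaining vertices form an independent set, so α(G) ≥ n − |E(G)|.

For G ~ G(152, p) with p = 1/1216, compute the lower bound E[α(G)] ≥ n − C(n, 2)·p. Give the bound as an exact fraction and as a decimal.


E[|E(G)|] = C(152, 2)·p = 11476 · (1/1216) = 151/16.
E[α(G)] ≥ n − E[|E(G)|] = 152 − 151/16 = 2281/16.
Numerically: ≈ 142.5625.
(This is only a lower bound; the true E[α(G)] may be larger.)

E[α(G)] ≥ 2281/16 ≈ 142.5625.


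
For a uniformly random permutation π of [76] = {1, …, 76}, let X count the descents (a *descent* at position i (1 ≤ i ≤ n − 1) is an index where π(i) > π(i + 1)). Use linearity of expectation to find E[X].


Write X = Σ X_I over i = 1, …, 75, with X_I the indicator of one descent.
There are 75 indicators.
For each fixed i, the pair (π(i), π(i+1)) is a uniformly random ordered pair of distinct values from {1, …, 76}; by symmetry P[π(i) > π(i+1)] = 1/2.
By linearity: E[X] = 75 · (1/2) = (76 − 1) · (1/2) = 75/2 ≈ 37.50000.

E[X] = 75/2 = 37.50000.


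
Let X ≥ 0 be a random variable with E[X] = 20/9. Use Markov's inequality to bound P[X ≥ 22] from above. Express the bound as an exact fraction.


μ = E[X] = 20/9, a = 22.
Markov: P[X ≥ 22] ≤ μ/a = (20/9)/22 = 10/99.
Numerically: ≈ 0.101.
(Since a = 22 > μ = 2.222, the bound 10/99 is < 1 and informative.)

P[X ≥ 22] ≤ 10/99 ≈ 0.101.


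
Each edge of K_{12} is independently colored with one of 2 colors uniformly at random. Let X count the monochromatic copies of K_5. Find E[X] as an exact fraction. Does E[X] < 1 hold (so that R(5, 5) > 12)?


E[X] = C(12, 5) · 2^{1 − 10} = 792 · 2^{−9} = 792/512.
As a reduced fraction: E[X] = 99/64 ≈ 1.5469.
Is E[X] < 1? NO.
Since E[X] ≥ 1, the first-moment bound is inconclusive at n = 12; it does NOT by itself certify R(5, 5) > 12.

E[X] = 99/64 ≈ 1.5469; E[X] ≥ 1; first-moment method inconclusive here.


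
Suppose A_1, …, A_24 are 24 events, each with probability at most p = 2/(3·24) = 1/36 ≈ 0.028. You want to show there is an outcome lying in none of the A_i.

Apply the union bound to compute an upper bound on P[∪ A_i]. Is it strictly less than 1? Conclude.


Union bound: P[∪_{i=1}^{24} A_i] ≤ Σ_i P[A_i] ≤ 24·p = 24·(1/36) = 2/3.
Numerically: 2/3 ≈ 0.667.
Is 2/3 < 1? YES.
Since P[∪ A_i] ≤ 2/3 < 1, the complement has P[∩ A_i^c] ≥ 1 − 2/3 = 1/3 > 0, so some outcome avoids every A_i.

24·p = 2/3 ≈ 0.667; existence CERTIFIED by the union bound.


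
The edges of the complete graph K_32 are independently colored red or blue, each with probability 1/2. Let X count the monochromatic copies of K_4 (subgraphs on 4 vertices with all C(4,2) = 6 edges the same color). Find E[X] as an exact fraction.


Let X = Σ_S X_S over the C(32, 4) = 35960 subsets S of size 4, where X_S = 1 if the K_4 on S is monochromatic.
For a fixed S, the K_4 on S has C(4, 2) = 6 edges. P[all 6 edges red] = (1/2)^6, and likewise for blue, so P[monochromatic] = 2·(1/2)^6 = 2^{1 − 6} = 1/32.
By linearity of expectation: E[X] = C(32, 4) · 2^{1 − 6} = 35960 · 1/32 = 4495/4.
Numerically: E[X] ≈ 1123.75000.

E[X] = C(32,4)·2^(1−C(4,2)) = 4495/4 ≈ 1123.75000.


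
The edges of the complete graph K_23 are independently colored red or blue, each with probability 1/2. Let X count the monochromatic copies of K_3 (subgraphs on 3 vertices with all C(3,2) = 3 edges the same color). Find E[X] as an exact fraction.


Let X = Σ_S X_S over the C(23, 3) = 1771 subsets S of size 3, where X_S = 1 if the K_3 on S is monochromatic.
For a fixed S, the K_3 on S has C(3, 2) = 3 edges. P[all 3 edges red] = (1/2)^3, and likewise for blue, so P[monochromatic] = 2·(1/2)^3 = 2^{1 − 3} = 1/4.
Summing: E[X] = C(23, 3) · 2^{1 − 3} = 1771 · 1/4 = 1771/4.
Numerically: E[X] ≈ 442.750.

E[X] = C(23,3)·2^(1−C(3,2)) = 1771/4 ≈ 442.750.


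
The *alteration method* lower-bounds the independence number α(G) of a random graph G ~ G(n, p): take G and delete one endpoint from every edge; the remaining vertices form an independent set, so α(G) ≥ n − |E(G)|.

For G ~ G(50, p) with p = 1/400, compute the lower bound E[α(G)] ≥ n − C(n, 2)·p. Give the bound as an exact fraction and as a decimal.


E[|E(G)|] = C(50, 2)·p = 1225 · (1/400) = 49/16.
E[α(G)] ≥ n − E[|E(G)|] = 50 − 49/16 = 751/16.
Numerically: ≈ 46.938.
(This is only a lower bound; the true E[α(G)] may be larger.)

E[α(G)] ≥ 751/16 ≈ 46.938.


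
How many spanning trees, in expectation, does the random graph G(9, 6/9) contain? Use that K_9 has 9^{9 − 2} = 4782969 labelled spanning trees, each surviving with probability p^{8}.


K_9 has 9^{9 − 2} = 4782969 labelled spanning trees.
For each such spanning tree H, let X_H = 1 if all 8 edges of H are present in G. Then P[X_H = 1] = p^{8} = (2/3)^{8} = 256/6561.
By linearity: E[X] = Σ_H E[X_H] = 4782969 · p^{8} = 4782969 · 256/6561 = 186624.
Numerically: E[X] ≈ 1.87e+05.

E[X] = 4782969 · (2/3)^{8} = 186624 ≈ 1.87e+05.


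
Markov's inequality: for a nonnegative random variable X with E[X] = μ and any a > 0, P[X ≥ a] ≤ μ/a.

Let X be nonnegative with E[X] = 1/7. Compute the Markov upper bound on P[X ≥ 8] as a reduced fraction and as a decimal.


μ = E[X] = 1/7, a = 8.
Markov: P[X ≥ 8] ≤ μ/a = (1/7)/8 = 1/56.
Numerically: ≈ 0.0179.
(Since a = 8 > μ = 0.1429, the bound 1/56 is < 1 and informative.)

P[X ≥ 8] ≤ 1/56 ≈ 0.0179.


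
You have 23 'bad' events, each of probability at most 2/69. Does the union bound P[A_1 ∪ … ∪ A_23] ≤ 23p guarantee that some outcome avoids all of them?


Union bound: P[∪_{i=1}^{23} A_i] ≤ Σ_i P[A_i] ≤ 23·p = 23·(2/69) = 2/3.
Numerically: 2/3 ≈ 0.66667.
Is 2/3 < 1? YES.
Since P[∪ A_i] ≤ 2/3 < 1, the complement has P[∩ A_i^c] ≥ 1 − 2/3 = 1/3 > 0, so some outcome avoids every A_i.

23·p = 2/3 ≈ 0.66667; existence CERTIFIED by the union bound.


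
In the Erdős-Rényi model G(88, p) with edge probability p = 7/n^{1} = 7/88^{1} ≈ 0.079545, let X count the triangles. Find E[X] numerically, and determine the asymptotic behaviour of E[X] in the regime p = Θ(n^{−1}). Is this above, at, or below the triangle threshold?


Number of potential triangles: C(88, 3) = 109736.
Each occurs with probability p³ ≈ (0.079545)³ ≈ 5.0332222e-04.
By linearity: E[X] = C(88, 3)·p³ ≈ 109736 · 5.0332222e-04 ≈ 55.23257.
Here α = 1, so p = 7/n is exactly at the triangle threshold p ~ 1/n. Asymptotically E[X] → c³/6 = 7³/6 = 343/6 ≈ 57.16667, a bounded constant. In this regime the triangle count is asymptotically Poisson(c³/6).

E[X] ≈ 55.23257; in regime p = Θ(1/n^{1}) E[X] stays bounded (at the triangle threshold p ~ 1/n).


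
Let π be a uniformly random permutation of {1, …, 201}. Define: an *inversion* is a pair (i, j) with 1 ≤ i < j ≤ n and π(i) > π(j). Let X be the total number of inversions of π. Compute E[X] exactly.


Write X = Σ X_I over the C(201, 2) = 20100 pairs i < j, with X_I the indicator of one inversion.
There are 20100 indicators.
For each fixed pair i < j, the values π(i) and π(j) are two distinct elements of {1, …, 201} in uniformly random order; by symmetry P[π(i) > π(j)] = 1/2.
By linearity: E[X] = 20100 · (1/2) = C(201, 2) · (1/2) = 20100/2 = 10050 ≈ 10050.000.

E[X] = 10050 = 10050.000.


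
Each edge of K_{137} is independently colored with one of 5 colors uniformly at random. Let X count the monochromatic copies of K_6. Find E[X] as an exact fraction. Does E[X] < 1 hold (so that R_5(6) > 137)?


E[X] = C(137, 6) · 5^{1 − 15} = 8218472724 · 5^{−14} = 8218472724/6103515625.
As a reduced fraction: E[X] = 8218472724/6103515625 ≈ 1.34651.
Is E[X] < 1? NO.
Since E[X] ≥ 1, the first-moment bound is inconclusive at n = 137; it does NOT by itself certify R_5(6) > 137.

E[X] = 8218472724/6103515625 ≈ 1.34651; E[X] ≥ 1; first-moment method inconclusive here.


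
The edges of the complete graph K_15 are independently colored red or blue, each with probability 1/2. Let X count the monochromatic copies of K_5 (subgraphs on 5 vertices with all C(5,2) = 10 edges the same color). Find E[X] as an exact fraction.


Let X = Σ_S X_S over the C(15, 5) = 3003 subsets S of size 5, where X_S = 1 if the K_5 on S is monochromatic.
For a fixed S, the K_5 on S has C(5, 2) = 10 edges. P[all 10 edges red] = (1/2)^10, and likewise for blue, so P[monochromatic] = 2·(1/2)^10 = 2^{1 − 10} = 1/512.
By linearity: E[X] = C(15, 5) · 2^{1 − 10} = 3003 · 1/512 = 3003/512.
Numerically: E[X] ≈ 5.865234.

E[X] = C(15,5)·2^(1−C(5,2)) = 3003/512 ≈ 5.865234.


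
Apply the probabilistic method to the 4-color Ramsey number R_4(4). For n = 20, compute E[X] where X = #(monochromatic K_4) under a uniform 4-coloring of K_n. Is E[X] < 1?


E[X] = C(20, 4) · 4^{1 − 6} = 4845 · 4^{−5} = 4845/1024.
As a reduced fraction: E[X] = 4845/1024 ≈ 4.7314.
Is E[X] < 1? NO.
Since E[X] ≥ 1, the first-moment bound is inconclusive at n = 20; it does NOT by itself certify R_4(4) > 20.

E[X] = 4845/1024 ≈ 4.7314; E[X] ≥ 1; first-moment method inconclusive here.


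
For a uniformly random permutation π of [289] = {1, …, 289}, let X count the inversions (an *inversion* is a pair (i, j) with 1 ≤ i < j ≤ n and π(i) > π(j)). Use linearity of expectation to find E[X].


Write X = Σ X_I over the C(289, 2) = 41616 pairs i < j, with X_I the indicator of one inversion.
There are 41616 indicators.
For each fixed pair i < j, the values π(i) and π(j) are two distinct elements of {1, …, 289} in uniformly random order; by symmetry P[π(i) > π(j)] = 1/2.
By linearity: E[X] = 41616 · (1/2) = C(289, 2) · (1/2) = 41616/2 = 20808 ≈ 20808.00000.

E[X] = 20808 = 20808.00000.


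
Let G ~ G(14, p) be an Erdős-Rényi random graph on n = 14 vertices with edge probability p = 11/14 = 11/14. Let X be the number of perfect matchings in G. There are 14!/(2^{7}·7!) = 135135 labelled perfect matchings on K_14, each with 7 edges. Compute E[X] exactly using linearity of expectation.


K_14 has 14!/(2^{7}·7!) = 135135 labelled perfect matchings.
For each such perfect matching H, let X_H = 1 if all 7 edges of H are present in G. Then P[X_H = 1] = p^{7} = (11/14)^{7} = 19487171/105413504.
By linearity: E[X] = Σ_H E[X_H] = 135135 · p^{7} = 135135 · 19487171/105413504 = 376199836155/15059072.
Numerically: E[X] ≈ 24982.

E[X] = 135135 · (11/14)^{7} = 376199836155/15059072 ≈ 24982.


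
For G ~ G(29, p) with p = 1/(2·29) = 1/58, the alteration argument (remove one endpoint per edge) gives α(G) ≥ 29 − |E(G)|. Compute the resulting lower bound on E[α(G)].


E[|E(G)|] = C(29, 2)·p = 406 · (1/58) = 7.
E[α(G)] ≥ n − E[|E(G)|] = 29 − 7 = 22.
Numerically: ≈ 22.00000.
(This is only a lower bound; the true E[α(G)] may be larger.)

E[α(G)] ≥ 22 ≈ 22.00000.


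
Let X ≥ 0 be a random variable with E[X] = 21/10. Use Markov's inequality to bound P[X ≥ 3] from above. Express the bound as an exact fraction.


μ = E[X] = 21/10, a = 3.
Markov: P[X ≥ 3] ≤ μ/a = (21/10)/3 = 7/10.
Numerically: ≈ 0.70000.
(Since a = 3 > μ = 2.10000, the bound 7/10 is < 1 and informative.)

P[X ≥ 3] ≤ 7/10 ≈ 0.70000.


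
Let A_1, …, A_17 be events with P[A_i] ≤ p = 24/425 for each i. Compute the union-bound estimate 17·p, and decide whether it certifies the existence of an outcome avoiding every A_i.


Union bound: P[∪_{i=1}^{17} A_i] ≤ Σ_i P[A_i] ≤ 17·p = 17·(24/425) = 24/25.
Numerically: 24/25 ≈ 0.96000.
Is 24/25 < 1? YES.
Since P[∪ A_i] ≤ 24/25 < 1, the complement has P[∩ A_i^c] ≥ 1 − 24/25 = 1/25 > 0, so some outcome avoids every A_i.

17·p = 24/25 ≈ 0.96000; existence CERTIFIED by the union bound.


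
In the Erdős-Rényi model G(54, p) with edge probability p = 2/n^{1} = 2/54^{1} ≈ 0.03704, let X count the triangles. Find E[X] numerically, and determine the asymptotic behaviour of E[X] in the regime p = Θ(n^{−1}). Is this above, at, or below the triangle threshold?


Number of potential triangles: C(54, 3) = 24804.
Each occurs with probability p³ ≈ (0.03704)³ ≈ 5.080526e-05.
By linearity: E[X] = C(54, 3)·p³ ≈ 24804 · 5.080526e-05 ≈ 1.2602.
Here α = 1, so p = 2/n is exactly at the triangle threshold p ~ 1/n. Asymptotically E[X] → c³/6 = 2³/6 = 4/3 ≈ 1.3333, a bounded constant. In this regime the triangle count is asymptotically Poisson(c³/6).

E[X] ≈ 1.2602; in regime p = Θ(1/n^{1}) E[X] stays bounded (at the triangle threshold p ~ 1/n).


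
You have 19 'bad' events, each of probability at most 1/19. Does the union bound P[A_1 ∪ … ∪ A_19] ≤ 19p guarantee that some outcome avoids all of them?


Union bound: P[∪_{i=1}^{19} A_i] ≤ Σ_i P[A_i] ≤ 19·p = 19·(1/19) = 1.
Numerically: 1 ≈ 1.0000.
Is 1 < 1? NO.
Since the bound 1 is ≥ 1, the union bound is uninformative here; it does NOT by itself certify existence.

19·p = 1 ≈ 1.0000; existence NOT certified by the union bound.


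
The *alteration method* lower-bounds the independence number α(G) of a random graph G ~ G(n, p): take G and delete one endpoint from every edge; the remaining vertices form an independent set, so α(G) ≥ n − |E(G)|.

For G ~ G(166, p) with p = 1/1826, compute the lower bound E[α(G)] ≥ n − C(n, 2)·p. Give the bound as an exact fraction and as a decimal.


E[|E(G)|] = C(166, 2)·p = 13695 · (1/1826) = 15/2.
E[α(G)] ≥ n − E[|E(G)|] = 166 − 15/2 = 317/2.
Numerically: ≈ 158.500000.
(This is only a lower bound; the true E[α(G)] may be larger.)

E[α(G)] ≥ 317/2 ≈ 158.500000.


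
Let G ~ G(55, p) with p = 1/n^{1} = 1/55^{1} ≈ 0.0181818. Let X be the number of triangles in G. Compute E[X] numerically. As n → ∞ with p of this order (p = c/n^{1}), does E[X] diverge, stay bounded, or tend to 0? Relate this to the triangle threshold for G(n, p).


Number of potential triangles: C(55, 3) = 26235.
Each occurs with probability p³ ≈ (0.0181818)³ ≈ 6.01051841e-06.
By linearity: E[X] = C(55, 3)·p³ ≈ 26235 · 6.01051841e-06 ≈ 0.157686.
Here α = 1, so p = 1/n is exactly at the triangle threshold p ~ 1/n. Asymptotically E[X] → c³/6 = 1³/6 = 1/6 ≈ 0.166667, a bounded constant. In this regime the triangle count is asymptotically Poisson(c³/6).

E[X] ≈ 0.157686; in regime p = Θ(1/n^{1}) E[X] stays bounded (at the triangle threshold p ~ 1/n).


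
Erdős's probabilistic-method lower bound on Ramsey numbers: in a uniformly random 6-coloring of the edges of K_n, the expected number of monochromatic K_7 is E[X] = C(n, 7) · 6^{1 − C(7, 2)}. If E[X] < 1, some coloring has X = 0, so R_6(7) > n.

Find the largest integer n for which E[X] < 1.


We need C(n, 7) · 6^{1 − 21} < 1, i.e. C(n, 7) < 6^{21 − 1} = 3656158440062976.
Check values of n near the boundary:
  n = 563: C(563, 7) = 3426622515769596; 3426622515769596 < 3656158440062976? YES
  n = 564: C(564, 7) = 3469685994423792; 3469685994423792 < 3656158440062976? YES
  n = 565: C(565, 7) = 3513212521235560; 3513212521235560 < 3656158440062976? YES
  n = 566: C(566, 7) = 3557206237959440; 3557206237959440 < 3656158440062976? YES
  n = 567: C(567, 7) = 3601671315933933; 3601671315933933 < 3656158440062976? YES
  n = 568: C(568, 7) = 3646611956239704; 3646611956239704 < 3656158440062976? YES
  n = 569: C(569, 7) = 3692032389858348; 3692032389858348 < 3656158440062976? NO
The largest n with C(n, 7) < 3656158440062976 is n = 568 (where E[X] = 16882462760369/16926659444736 ≈ 0.997). Hence R_6(7) > 568, i.e. R_6(7) ≥ 569.

Largest n = 568; hence R_6(7) > 568.


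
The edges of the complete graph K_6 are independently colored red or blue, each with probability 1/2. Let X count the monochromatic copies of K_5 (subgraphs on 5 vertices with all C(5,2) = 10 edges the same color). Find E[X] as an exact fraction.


Let X = Σ_S X_S over the C(6, 5) = 6 subsets S of size 5, where X_S = 1 if the K_5 on S is monochromatic.
For a fixed S, the K_5 on S has C(5, 2) = 10 edges. P[all 10 edges red] = (1/2)^10, and likewise for blue, so P[monochromatic] = 2·(1/2)^10 = 2^{1 − 10} = 1/512.
By linearity of expectation: E[X] = C(6, 5) · 2^{1 − 10} = 6 · 1/512 = 3/256.
Numerically: E[X] ≈ 0.011719.

E[X] = C(6,5)·2^(1−C(5,2)) = 3/256 ≈ 0.011719.


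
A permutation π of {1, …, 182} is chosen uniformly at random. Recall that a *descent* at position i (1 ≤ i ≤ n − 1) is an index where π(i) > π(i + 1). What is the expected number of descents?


Write X = Σ X_I over i = 1, …, 181, with X_I the indicator of one descent.
There are 181 indicators.
For each fixed i, the pair (π(i), π(i+1)) is a uniformly random ordered pair of distinct values from {1, …, 182}; by symmetry P[π(i) > π(i+1)] = 1/2.
By linearity: E[X] = 181 · (1/2) = (182 − 1) · (1/2) = 181/2 ≈ 90.5000.

E[X] = 181/2 = 90.5000.


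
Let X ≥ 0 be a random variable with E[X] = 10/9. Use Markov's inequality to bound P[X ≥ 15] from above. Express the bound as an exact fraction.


μ = E[X] = 10/9, a = 15.
Markov: P[X ≥ 15] ≤ μ/a = (10/9)/15 = 2/27.
Numerically: ≈ 0.0741.
(Since a = 15 > μ = 1.1111, the bound 2/27 is < 1 and informative.)

P[X ≥ 15] ≤ 2/27 ≈ 0.0741.


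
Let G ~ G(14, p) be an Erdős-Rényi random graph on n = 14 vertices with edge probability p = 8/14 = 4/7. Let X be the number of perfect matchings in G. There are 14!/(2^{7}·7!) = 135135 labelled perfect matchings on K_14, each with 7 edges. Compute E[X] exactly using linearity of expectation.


K_14 has 14!/(2^{7}·7!) = 135135 labelled perfect matchings.
For each such perfect matching H, let X_H = 1 if all 7 edges of H are present in G. Then P[X_H = 1] = p^{7} = (4/7)^{7} = 16384/823543.
By linearity of expectation: E[X] = Σ_H E[X_H] = 135135 · p^{7} = 135135 · 16384/823543 = 316293120/117649.
Numerically: E[X] ≈ 2688.

E[X] = 135135 · (4/7)^{7} = 316293120/117649 ≈ 2688.


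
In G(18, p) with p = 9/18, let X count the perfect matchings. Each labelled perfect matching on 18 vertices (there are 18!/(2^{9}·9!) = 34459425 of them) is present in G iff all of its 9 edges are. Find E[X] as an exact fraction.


K_18 has 18!/(2^{9}·9!) = 34459425 labelled perfect matchings.
For each such perfect matching H, let X_H = 1 if all 9 edges of H are present in G. Then P[X_H = 1] = p^{9} = (1/2)^{9} = 1/512.
Summing the indicators: E[X] = Σ_H E[X_H] = 34459425 · p^{9} = 34459425 · 1/512 = 34459425/512.
Numerically: E[X] ≈ 67303.6.

E[X] = 34459425 · (1/2)^{9} = 34459425/512 ≈ 67303.6.


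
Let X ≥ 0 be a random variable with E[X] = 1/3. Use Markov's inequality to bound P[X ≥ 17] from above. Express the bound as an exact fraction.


μ = E[X] = 1/3, a = 17.
Markov: P[X ≥ 17] ≤ μ/a = (1/3)/17 = 1/51.
Numerically: ≈ 0.020.
(Since a = 17 > μ = 0.333, the bound 1/51 is < 1 and informative.)

P[X ≥ 17] ≤ 1/51 ≈ 0.020.


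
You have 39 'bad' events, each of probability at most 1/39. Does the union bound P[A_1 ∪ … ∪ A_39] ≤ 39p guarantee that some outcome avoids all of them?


Union bound: P[∪_{i=1}^{39} A_i] ≤ Σ_i P[A_i] ≤ 39·p = 39·(1/39) = 1.
Numerically: 1 ≈ 1.000.
Is 1 < 1? NO.
Since the bound 1 is ≥ 1, the union bound is uninformative here; it does NOT by itself certify existence.

39·p = 1 ≈ 1.000; existence NOT certified by the union bound.


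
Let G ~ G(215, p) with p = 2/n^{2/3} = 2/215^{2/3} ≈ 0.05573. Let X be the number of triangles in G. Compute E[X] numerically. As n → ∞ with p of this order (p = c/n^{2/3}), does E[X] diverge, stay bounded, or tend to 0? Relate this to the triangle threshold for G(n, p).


Number of potential triangles: C(215, 3) = 1633355.
Each occurs with probability p³ ≈ (0.05573)³ ≈ 1.730665e-04.
By linearity: E[X] = C(215, 3)·p³ ≈ 1633355 · 1.730665e-04 ≈ 282.6791.
Since α = 2/3 < 1, p = c/n^{2/3} ≫ 1/n is above the triangle threshold p ~ 1/n. Asymptotically E[X] ~ (c³/6)·n^{3(1−α)} = (2³/6)·n^{1} → ∞; triangles are abundant w.h.p.

E[X] ≈ 282.6791; in regime p = Θ(1/n^{2/3}) E[X] diverges (above the triangle threshold p ~ 1/n).


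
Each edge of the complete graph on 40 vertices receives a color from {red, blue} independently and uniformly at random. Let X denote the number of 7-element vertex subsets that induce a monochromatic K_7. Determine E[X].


Let X = Σ_S X_S over the C(40, 7) = 18643560 subsets S of size 7, where X_S = 1 if the K_7 on S is monochromatic.
For a fixed S, the K_7 on S has C(7, 2) = 21 edges. P[all 21 edges red] = (1/2)^21, and likewise for blue, so P[monochromatic] = 2·(1/2)^21 = 2^{1 − 21} = 1/1048576.
By linearity of expectation: E[X] = C(40, 7) · 2^{1 − 21} = 18643560 · 1/1048576 = 2330445/131072.
Numerically: E[X] ≈ 17.779884.

E[X] = C(40,7)·2^(1−C(7,2)) = 2330445/131072 ≈ 17.779884.


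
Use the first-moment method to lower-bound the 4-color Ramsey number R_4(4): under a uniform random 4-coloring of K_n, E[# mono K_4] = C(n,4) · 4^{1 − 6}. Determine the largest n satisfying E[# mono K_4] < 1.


We need C(n, 4) · 4^{1 − 6} < 1, i.e. C(n, 4) < 4^{6 − 1} = 1024.
Check values of n near the boundary:
  n = 13: C(13, 4) = 715; 715 < 1024? YES
  n = 14: C(14, 4) = 1001; 1001 < 1024? YES
  n = 15: C(15, 4) = 1365; 1365 < 1024? NO
The largest n with C(n, 4) < 1024 is n = 14 (where E[X] = 1001/1024 ≈ 0.978). Hence R_4(4) > 14, i.e. R_4(4) ≥ 15.

Largest n = 14; hence R_4(4) > 14.


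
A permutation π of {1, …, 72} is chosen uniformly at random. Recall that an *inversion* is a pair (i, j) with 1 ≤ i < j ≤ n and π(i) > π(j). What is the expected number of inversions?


Write X = Σ X_I over the C(72, 2) = 2556 pairs i < j, with X_I the indicator of one inversion.
There are 2556 indicators.
For each fixed pair i < j, the values π(i) and π(j) are two distinct elements of {1, …, 72} in uniformly random order; by symmetry P[π(i) > π(j)] = 1/2.
By linearity: E[X] = 2556 · (1/2) = C(72, 2) · (1/2) = 2556/2 = 1278 ≈ 1278.00000.

E[X] = 1278 = 1278.00000.
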